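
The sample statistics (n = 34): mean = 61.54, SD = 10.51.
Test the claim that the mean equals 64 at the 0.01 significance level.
One-sample t-test:
H₀: μ = 64
H₁: μ ≠ 64
df = n - 1 = 33
t = (x̄ - μ₀) / (s/√n) = (61.54 - 64) / (10.51/√34) = -1.365
p-value = 0.1815

Since p-value > α = 0.01, we fail to reject H₀.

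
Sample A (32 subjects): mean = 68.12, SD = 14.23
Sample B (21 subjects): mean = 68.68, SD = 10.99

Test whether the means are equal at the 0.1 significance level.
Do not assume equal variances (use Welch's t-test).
Welch's two-sample t-test:
H₀: μ₁ = μ₂
H₁: μ₁ ≠ μ₂
s₁²/n₁ = 14.23²/32 = 6.3279,  s₂²/n₂ = 10.99²/21 = 5.7514
SE = √(s₁²/n₁ + s₂²/n₂) = √(6.3279 + 5.7514) = 3.4755
df (Welch-Satterthwaite) = (s₁²/n₁ + s₂²/n₂)² / [(s₁²/n₁)²/(n₁-1) + (s₂²/n₂)²/(n₂-1)] ≈ 49.53
t = (x̄₁ - x̄₂) / SE = (68.12 - 68.68) / 3.4755 = -0.56 / 3.4755 = -0.161
p-value = 0.8726

Since p-value > α = 0.1, we fail to reject H₀.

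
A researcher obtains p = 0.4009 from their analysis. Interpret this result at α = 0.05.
Since p = 0.4009 > α = 0.05, fail to reject H₀.
There is insufficient evidence to reject the null hypothesis; the result is not statistically significant at the 0.05 level.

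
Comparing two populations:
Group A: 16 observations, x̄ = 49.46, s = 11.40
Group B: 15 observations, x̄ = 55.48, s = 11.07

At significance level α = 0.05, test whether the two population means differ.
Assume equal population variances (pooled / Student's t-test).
Student's two-sample t-test (equal variances):
H₀: μ₁ = μ₂
H₁: μ₁ ≠ μ₂
df = n₁ + n₂ - 2 = 29
Pooled variance s_p² = [(n₁-1)s₁² + (n₂-1)s₂²] / (n₁ + n₂ - 2) = [(15)(11.40²) + (14)(11.07²)] / 29 = 126.3803
SE = √(s_p²(1/n₁ + 1/n₂)) = √(126.3803 × (1/16 + 1/15)) = 4.0403
t = (x̄₁ - x̄₂) / SE = (49.46 - 55.48) / 4.0403 = -6.02 / 4.0403 = -1.490
p-value = 0.1470

Since p-value > α = 0.05, we fail to reject H₀.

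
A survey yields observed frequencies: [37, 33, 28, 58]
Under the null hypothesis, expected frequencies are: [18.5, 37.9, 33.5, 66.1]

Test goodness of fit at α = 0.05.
Chi-square goodness of fit test:
H₀: observed counts match expected distribution
H₁: observed counts differ from expected distribution
df = k - 1 = 3
χ² = Σ(O - E)²/E
   = (37 - 18.5)²/18.5 + (33 - 37.9)²/37.9 + (28 - 33.5)²/33.5 + (58 - 66.1)²/66.1
   = 18.500 + 0.634 + 0.903 + 0.993
   = 21.03
p-value = 0.0001

Since p-value < α = 0.05, we reject H₀.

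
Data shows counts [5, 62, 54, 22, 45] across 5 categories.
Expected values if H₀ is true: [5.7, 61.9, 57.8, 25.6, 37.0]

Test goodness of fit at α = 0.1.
Chi-square goodness of fit test:
H₀: observed counts match expected distribution
H₁: observed counts differ from expected distribution
df = k - 1 = 4
χ² = Σ(O - E)²/E
   = (5 - 5.7)²/5.7 + (62 - 61.9)²/61.9 + (54 - 57.8)²/57.8 + (22 - 25.6)²/25.6 + (45 - 37.0)²/37.0
   = 0.086 + 0.000 + 0.250 + 0.506 + 1.730
   = 2.57
p-value = 0.6318

Since p-value > α = 0.1, we fail to reject H₀.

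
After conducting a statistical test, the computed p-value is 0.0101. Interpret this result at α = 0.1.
Since p = 0.0101 < α = 0.1, reject H₀.
There is sufficient evidence to reject the null hypothesis; the result is statistically significant at the 0.1 level.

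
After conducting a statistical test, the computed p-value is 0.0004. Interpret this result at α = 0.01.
Since p = 0.0004 < α = 0.01, reject H₀.
There is sufficient evidence to reject the null hypothesis; the result is statistically significant at the 0.01 level.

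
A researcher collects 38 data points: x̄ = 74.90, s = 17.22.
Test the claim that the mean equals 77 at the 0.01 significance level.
One-sample t-test:
H₀: μ = 77
H₁: μ ≠ 77
df = n - 1 = 37
t = (x̄ - μ₀) / (s/√n) = (74.90 - 77) / (17.22/√38) = -0.752
p-value = 0.4570

Since p-value > α = 0.01, we fail to reject H₀.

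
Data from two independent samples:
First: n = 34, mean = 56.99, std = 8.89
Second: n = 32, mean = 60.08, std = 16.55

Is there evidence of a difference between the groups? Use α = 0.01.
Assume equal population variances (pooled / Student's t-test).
Student's two-sample t-test (equal variances):
H₀: μ₁ = μ₂
H₁: μ₁ ≠ μ₂
df = n₁ + n₂ - 2 = 64
Pooled variance s_p² = [(n₁-1)s₁² + (n₂-1)s₂²] / (n₁ + n₂ - 2) = [(33)(8.89²) + (31)(16.55²)] / 64 = 173.4225
SE = √(s_p²(1/n₁ + 1/n₂)) = √(173.4225 × (1/34 + 1/32)) = 3.2435
t = (x̄₁ - x̄₂) / SE = (56.99 - 60.08) / 3.2435 = -3.09 / 3.2435 = -0.953
p-value = 0.3443

Since p-value > α = 0.01, we fail to reject H₀.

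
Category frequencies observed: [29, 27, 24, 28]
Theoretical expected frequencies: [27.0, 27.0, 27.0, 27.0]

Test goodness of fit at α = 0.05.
Chi-square goodness of fit test:
H₀: observed counts match expected distribution
H₁: observed counts differ from expected distribution
df = k - 1 = 3
χ² = Σ(O - E)²/E
   = (29 - 27.0)²/27.0 + (27 - 27.0)²/27.0 + (24 - 27.0)²/27.0 + (28 - 27.0)²/27.0
   = 0.148 + 0.000 + 0.333 + 0.037
   = 0.52
p-value = 0.9148

Since p-value > α = 0.05, we fail to reject H₀.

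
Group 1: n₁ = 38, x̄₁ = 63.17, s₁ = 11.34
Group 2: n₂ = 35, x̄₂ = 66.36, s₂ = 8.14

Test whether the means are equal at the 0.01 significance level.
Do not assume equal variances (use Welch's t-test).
Welch's two-sample t-test:
H₀: μ₁ = μ₂
H₁: μ₁ ≠ μ₂
s₁²/n₁ = 11.34²/38 = 3.3841,  s₂²/n₂ = 8.14²/35 = 1.8931
SE = √(s₁²/n₁ + s₂²/n₂) = √(3.3841 + 1.8931) = 2.2972
df (Welch-Satterthwaite) = (s₁²/n₁ + s₂²/n₂)² / [(s₁²/n₁)²/(n₁-1) + (s₂²/n₂)²/(n₂-1)] ≈ 67.12
t = (x̄₁ - x̄₂) / SE = (63.17 - 66.36) / 2.2972 = -3.19 / 2.2972 = -1.389
p-value = 0.1695

Since p-value > α = 0.01, we fail to reject H₀.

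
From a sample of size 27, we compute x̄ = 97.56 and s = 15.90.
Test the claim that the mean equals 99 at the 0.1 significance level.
One-sample t-test:
H₀: μ = 99
H₁: μ ≠ 99
df = n - 1 = 26
t = (x̄ - μ₀) / (s/√n) = (97.56 - 99) / (15.90/√27) = -0.471
p-value = 0.6419

Since p-value > α = 0.1, we fail to reject H₀.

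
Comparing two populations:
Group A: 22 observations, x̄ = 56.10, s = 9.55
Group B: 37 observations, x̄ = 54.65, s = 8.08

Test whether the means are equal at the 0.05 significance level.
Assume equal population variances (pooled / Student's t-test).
Student's two-sample t-test (equal variances):
H₀: μ₁ = μ₂
H₁: μ₁ ≠ μ₂
df = n₁ + n₂ - 2 = 57
Pooled variance s_p² = [(n₁-1)s₁² + (n₂-1)s₂²] / (n₁ + n₂ - 2) = [(21)(9.55²) + (36)(8.08²)] / 57 = 74.8344
SE = √(s_p²(1/n₁ + 1/n₂)) = √(74.8344 × (1/22 + 1/37)) = 2.3290
t = (x̄₁ - x̄₂) / SE = (56.10 - 54.65) / 2.3290 = 1.45 / 2.3290 = 0.623
p-value = 0.5360

Since p-value > α = 0.05, we fail to reject H₀.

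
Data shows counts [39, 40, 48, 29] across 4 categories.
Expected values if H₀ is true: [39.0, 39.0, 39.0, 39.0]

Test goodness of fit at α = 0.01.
Chi-square goodness of fit test:
H₀: observed counts match expected distribution
H₁: observed counts differ from expected distribution
df = k - 1 = 3
χ² = Σ(O - E)²/E
   = (39 - 39.0)²/39.0 + (40 - 39.0)²/39.0 + (48 - 39.0)²/39.0 + (29 - 39.0)²/39.0
   = 0.000 + 0.026 + 2.077 + 2.564
   = 4.67
p-value = 0.1979

Since p-value > α = 0.01, we fail to reject H₀.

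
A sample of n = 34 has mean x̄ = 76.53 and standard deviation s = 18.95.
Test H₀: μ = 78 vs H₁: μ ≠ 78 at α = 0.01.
One-sample t-test:
H₀: μ = 78
H₁: μ ≠ 78
df = n - 1 = 33
t = (x̄ - μ₀) / (s/√n) = (76.53 - 78) / (18.95/√34) = -0.452
p-value = 0.6540

Since p-value > α = 0.01, we fail to reject H₀.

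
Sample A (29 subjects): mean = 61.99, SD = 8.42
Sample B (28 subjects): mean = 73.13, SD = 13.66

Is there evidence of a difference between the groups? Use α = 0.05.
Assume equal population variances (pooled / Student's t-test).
Student's two-sample t-test (equal variances):
H₀: μ₁ = μ₂
H₁: μ₁ ≠ μ₂
df = n₁ + n₂ - 2 = 55
Pooled variance s_p² = [(n₁-1)s₁² + (n₂-1)s₂²] / (n₁ + n₂ - 2) = [(28)(8.42²) + (27)(13.66²)] / 55 = 127.6942
SE = √(s_p²(1/n₁ + 1/n₂)) = √(127.6942 × (1/29 + 1/28)) = 2.9940
t = (x̄₁ - x̄₂) / SE = (61.99 - 73.13) / 2.9940 = -11.14 / 2.9940 = -3.721
p-value = 0.0005

Since p-value < α = 0.05, we reject H₀.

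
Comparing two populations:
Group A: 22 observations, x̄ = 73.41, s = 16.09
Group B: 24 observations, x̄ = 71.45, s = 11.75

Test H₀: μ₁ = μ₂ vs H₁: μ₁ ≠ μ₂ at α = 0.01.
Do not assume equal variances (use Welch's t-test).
Welch's two-sample t-test:
H₀: μ₁ = μ₂
H₁: μ₁ ≠ μ₂
s₁²/n₁ = 16.09²/22 = 11.7676,  s₂²/n₂ = 11.75²/24 = 5.7526
SE = √(s₁²/n₁ + s₂²/n₂) = √(11.7676 + 5.7526) = 4.1857
df (Welch-Satterthwaite) = (s₁²/n₁ + s₂²/n₂)² / [(s₁²/n₁)²/(n₁-1) + (s₂²/n₂)²/(n₂-1)] ≈ 38.21
t = (x̄₁ - x̄₂) / SE = (73.41 - 71.45) / 4.1857 = 1.96 / 4.1857 = 0.468
p-value = 0.6423

Since p-value > α = 0.01, we fail to reject H₀.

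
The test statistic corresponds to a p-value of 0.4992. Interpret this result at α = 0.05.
Since p = 0.4992 > α = 0.05, fail to reject H₀.
There is insufficient evidence to reject the null hypothesis; the result is not statistically significant at the 0.05 level.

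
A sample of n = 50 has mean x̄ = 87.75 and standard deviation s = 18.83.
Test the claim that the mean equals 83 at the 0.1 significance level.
One-sample t-test:
H₀: μ = 83
H₁: μ ≠ 83
df = n - 1 = 49
t = (x̄ - μ₀) / (s/√n) = (87.75 - 83) / (18.83/√50) = 1.784
p-value = 0.0807

Since p-value < α = 0.1, we reject H₀.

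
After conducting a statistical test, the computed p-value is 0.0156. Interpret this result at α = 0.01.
Since p = 0.0156 > α = 0.01, fail to reject H₀.
There is insufficient evidence to reject the null hypothesis; the result is not statistically significant at the 0.01 level.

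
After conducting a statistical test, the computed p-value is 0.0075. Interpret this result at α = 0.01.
Since p = 0.0075 < α = 0.01, reject H₀.
There is sufficient evidence to reject the null hypothesis; the result is statistically significant at the 0.01 level.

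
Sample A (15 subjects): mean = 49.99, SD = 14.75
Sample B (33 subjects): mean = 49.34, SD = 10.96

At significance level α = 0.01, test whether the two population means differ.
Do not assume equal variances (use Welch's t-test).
Welch's two-sample t-test:
H₀: μ₁ = μ₂
H₁: μ₁ ≠ μ₂
s₁²/n₁ = 14.75²/15 = 14.5042,  s₂²/n₂ = 10.96²/33 = 3.6400
SE = √(s₁²/n₁ + s₂²/n₂) = √(14.5042 + 3.6400) = 4.2596
df (Welch-Satterthwaite) = (s₁²/n₁ + s₂²/n₂)² / [(s₁²/n₁)²/(n₁-1) + (s₂²/n₂)²/(n₂-1)] ≈ 21.32
t = (x̄₁ - x̄₂) / SE = (49.99 - 49.34) / 4.2596 = 0.65 / 4.2596 = 0.153
p-value = 0.8802

Since p-value > α = 0.01, we fail to reject H₀.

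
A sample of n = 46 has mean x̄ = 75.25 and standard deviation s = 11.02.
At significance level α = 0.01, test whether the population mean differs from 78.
One-sample t-test:
H₀: μ = 78
H₁: μ ≠ 78
df = n - 1 = 45
t = (x̄ - μ₀) / (s/√n) = (75.25 - 78) / (11.02/√46) = -1.693
p-value = 0.0975

Since p-value > α = 0.01, we fail to reject H₀.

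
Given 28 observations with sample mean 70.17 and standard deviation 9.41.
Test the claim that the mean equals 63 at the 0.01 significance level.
One-sample t-test:
H₀: μ = 63
H₁: μ ≠ 63
df = n - 1 = 27
t = (x̄ - μ₀) / (s/√n) = (70.17 - 63) / (9.41/√28) = 4.032
p-value = 0.0004

Since p-value < α = 0.01, we reject H₀.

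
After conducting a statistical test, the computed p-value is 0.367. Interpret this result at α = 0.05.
Since p = 0.367 > α = 0.05, fail to reject H₀.
There is insufficient evidence to reject the null hypothesis; the result is not statistically significant at the 0.05 level.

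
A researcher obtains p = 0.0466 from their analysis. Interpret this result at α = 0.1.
Since p = 0.0466 < α = 0.1, reject H₀.
There is sufficient evidence to reject the null hypothesis; the result is statistically significant at the 0.1 level.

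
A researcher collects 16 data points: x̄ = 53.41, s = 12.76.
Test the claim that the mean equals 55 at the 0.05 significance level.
One-sample t-test:
H₀: μ = 55
H₁: μ ≠ 55
df = n - 1 = 15
t = (x̄ - μ₀) / (s/√n) = (53.41 - 55) / (12.76/√16) = -0.498
p-value = 0.6254

Since p-value > α = 0.05, we fail to reject H₀.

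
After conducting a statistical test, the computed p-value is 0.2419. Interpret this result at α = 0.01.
Since p = 0.2419 > α = 0.01, fail to reject H₀.
There is insufficient evidence to reject the null hypothesis; the result is not statistically significant at the 0.01 level.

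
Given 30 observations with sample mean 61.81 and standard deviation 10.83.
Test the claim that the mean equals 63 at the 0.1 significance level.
One-sample t-test:
H₀: μ = 63
H₁: μ ≠ 63
df = n - 1 = 29
t = (x̄ - μ₀) / (s/√n) = (61.81 - 63) / (10.83/√30) = -0.602
p-value = 0.5520

Since p-value > α = 0.1, we fail to reject H₀.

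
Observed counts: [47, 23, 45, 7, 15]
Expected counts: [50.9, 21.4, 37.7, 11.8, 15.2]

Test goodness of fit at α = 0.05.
Chi-square goodness of fit test:
H₀: observed counts match expected distribution
H₁: observed counts differ from expected distribution
df = k - 1 = 4
χ² = Σ(O - E)²/E
   = (47 - 50.9)²/50.9 + (23 - 21.4)²/21.4 + (45 - 37.7)²/37.7 + (7 - 11.8)²/11.8 + (15 - 15.2)²/15.2
   = 0.299 + 0.120 + 1.414 + 1.953 + 0.003
   = 3.79
p-value = 0.4356

Since p-value > α = 0.05, we fail to reject H₀.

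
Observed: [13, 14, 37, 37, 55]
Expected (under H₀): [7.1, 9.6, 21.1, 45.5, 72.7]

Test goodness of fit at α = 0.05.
Chi-square goodness of fit test:
H₀: observed counts match expected distribution
H₁: observed counts differ from expected distribution
df = k - 1 = 4
χ² = Σ(O - E)²/E
   = (13 - 7.1)²/7.1 + (14 - 9.6)²/9.6 + (37 - 21.1)²/21.1 + (37 - 45.5)²/45.5 + (55 - 72.7)²/72.7
   = 4.903 + 2.017 + 11.982 + 1.588 + 4.309
   = 24.80
p-value = 0.0001

Since p-value < α = 0.05, we reject H₀.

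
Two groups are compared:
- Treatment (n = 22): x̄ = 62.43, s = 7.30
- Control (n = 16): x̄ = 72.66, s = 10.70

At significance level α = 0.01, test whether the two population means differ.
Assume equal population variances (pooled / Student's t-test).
Student's two-sample t-test (equal variances):
H₀: μ₁ = μ₂
H₁: μ₁ ≠ μ₂
df = n₁ + n₂ - 2 = 36
Pooled variance s_p² = [(n₁-1)s₁² + (n₂-1)s₂²] / (n₁ + n₂ - 2) = [(21)(7.30²) + (15)(10.70²)] / 36 = 78.7900
SE = √(s_p²(1/n₁ + 1/n₂)) = √(78.7900 × (1/22 + 1/16)) = 2.9165
t = (x̄₁ - x̄₂) / SE = (62.43 - 72.66) / 2.9165 = -10.23 / 2.9165 = -3.508
p-value = 0.0012

Since p-value < α = 0.01, we reject H₀.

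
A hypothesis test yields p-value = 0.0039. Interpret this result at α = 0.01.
Since p = 0.0039 < α = 0.01, reject H₀.
There is sufficient evidence to reject the null hypothesis; the result is statistically significant at the 0.01 level.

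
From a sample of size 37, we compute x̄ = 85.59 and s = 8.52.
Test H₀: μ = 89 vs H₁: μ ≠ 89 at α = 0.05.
One-sample t-test:
H₀: μ = 89
H₁: μ ≠ 89
df = n - 1 = 36
t = (x̄ - μ₀) / (s/√n) = (85.59 - 89) / (8.52/√37) = -2.435
p-value = 0.0200

Since p-value < α = 0.05, we reject H₀.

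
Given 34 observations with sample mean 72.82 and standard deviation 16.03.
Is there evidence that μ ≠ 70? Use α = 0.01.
One-sample t-test:
H₀: μ = 70
H₁: μ ≠ 70
df = n - 1 = 33
t = (x̄ - μ₀) / (s/√n) = (72.82 - 70) / (16.03/√34) = 1.026
p-value = 0.3125

Since p-value > α = 0.01, we fail to reject H₀.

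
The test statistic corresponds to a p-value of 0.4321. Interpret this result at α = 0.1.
Since p = 0.4321 > α = 0.1, fail to reject H₀.
There is insufficient evidence to reject the null hypothesis; the result is not statistically significant at the 0.1 level.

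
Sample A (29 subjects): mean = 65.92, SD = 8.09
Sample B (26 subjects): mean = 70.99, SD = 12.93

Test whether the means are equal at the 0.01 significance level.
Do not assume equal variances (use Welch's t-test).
Welch's two-sample t-test:
H₀: μ₁ = μ₂
H₁: μ₁ ≠ μ₂
s₁²/n₁ = 8.09²/29 = 2.2568,  s₂²/n₂ = 12.93²/26 = 6.4302
SE = √(s₁²/n₁ + s₂²/n₂) = √(2.2568 + 6.4302) = 2.9474
df (Welch-Satterthwaite) = (s₁²/n₁ + s₂²/n₂)² / [(s₁²/n₁)²/(n₁-1) + (s₂²/n₂)²/(n₂-1)] ≈ 41.11
t = (x̄₁ - x̄₂) / SE = (65.92 - 70.99) / 2.9474 = -5.07 / 2.9474 = -1.720
p-value = 0.0929

Since p-value > α = 0.01, we fail to reject H₀.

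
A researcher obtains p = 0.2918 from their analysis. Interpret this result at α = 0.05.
Since p = 0.2918 > α = 0.05, fail to reject H₀.
There is insufficient evidence to reject the null hypothesis; the result is not statistically significant at the 0.05 level.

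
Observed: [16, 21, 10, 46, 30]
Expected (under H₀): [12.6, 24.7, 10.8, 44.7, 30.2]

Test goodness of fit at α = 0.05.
Chi-square goodness of fit test:
H₀: observed counts match expected distribution
H₁: observed counts differ from expected distribution
df = k - 1 = 4
χ² = Σ(O - E)²/E
   = (16 - 12.6)²/12.6 + (21 - 24.7)²/24.7 + (10 - 10.8)²/10.8 + (46 - 44.7)²/44.7 + (30 - 30.2)²/30.2
   = 0.917 + 0.554 + 0.059 + 0.038 + 0.001
   = 1.57
p-value = 0.8142

Since p-value > α = 0.05, we fail to reject H₀.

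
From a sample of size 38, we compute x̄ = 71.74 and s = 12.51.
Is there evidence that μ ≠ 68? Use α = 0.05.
One-sample t-test:
H₀: μ = 68
H₁: μ ≠ 68
df = n - 1 = 37
t = (x̄ - μ₀) / (s/√n) = (71.74 - 68) / (12.51/√38) = 1.843
p-value = 0.0734

Since p-value > α = 0.05, we fail to reject H₀.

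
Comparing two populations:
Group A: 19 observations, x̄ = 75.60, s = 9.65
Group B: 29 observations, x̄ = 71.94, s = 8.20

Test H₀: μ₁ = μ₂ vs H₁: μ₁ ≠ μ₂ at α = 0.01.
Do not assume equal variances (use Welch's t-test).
Welch's two-sample t-test:
H₀: μ₁ = μ₂
H₁: μ₁ ≠ μ₂
s₁²/n₁ = 9.65²/19 = 4.9012,  s₂²/n₂ = 8.20²/29 = 2.3186
SE = √(s₁²/n₁ + s₂²/n₂) = √(4.9012 + 2.3186) = 2.6870
df (Welch-Satterthwaite) = (s₁²/n₁ + s₂²/n₂)² / [(s₁²/n₁)²/(n₁-1) + (s₂²/n₂)²/(n₂-1)] ≈ 34.15
t = (x̄₁ - x̄₂) / SE = (75.60 - 71.94) / 2.6870 = 3.66 / 2.6870 = 1.362
p-value = 0.1821

Since p-value > α = 0.01, we fail to reject H₀.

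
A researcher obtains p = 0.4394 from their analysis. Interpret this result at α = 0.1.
Since p = 0.4394 > α = 0.1, fail to reject H₀.
There is insufficient evidence to reject the null hypothesis; the result is not statistically significant at the 0.1 level.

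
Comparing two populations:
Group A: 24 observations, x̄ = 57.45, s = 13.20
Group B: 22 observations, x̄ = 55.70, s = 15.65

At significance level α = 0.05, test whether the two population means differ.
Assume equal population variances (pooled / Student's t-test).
Student's two-sample t-test (equal variances):
H₀: μ₁ = μ₂
H₁: μ₁ ≠ μ₂
df = n₁ + n₂ - 2 = 44
Pooled variance s_p² = [(n₁-1)s₁² + (n₂-1)s₂²] / (n₁ + n₂ - 2) = [(23)(13.20²) + (21)(15.65²)] / 44 = 207.9748
SE = √(s_p²(1/n₁ + 1/n₂)) = √(207.9748 × (1/24 + 1/22)) = 4.2566
t = (x̄₁ - x̄₂) / SE = (57.45 - 55.70) / 4.2566 = 1.75 / 4.2566 = 0.411
p-value = 0.6830

Since p-value > α = 0.05, we fail to reject H₀.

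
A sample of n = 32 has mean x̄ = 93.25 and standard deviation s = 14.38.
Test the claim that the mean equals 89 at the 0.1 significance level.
One-sample t-test:
H₀: μ = 89
H₁: μ ≠ 89
df = n - 1 = 31
t = (x̄ - μ₀) / (s/√n) = (93.25 - 89) / (14.38/√32) = 1.672
p-value = 0.1046

Since p-value > α = 0.1, we fail to reject H₀.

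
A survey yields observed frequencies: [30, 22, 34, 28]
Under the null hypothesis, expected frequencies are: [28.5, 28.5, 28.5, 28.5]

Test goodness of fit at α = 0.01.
Chi-square goodness of fit test:
H₀: observed counts match expected distribution
H₁: observed counts differ from expected distribution
df = k - 1 = 3
χ² = Σ(O - E)²/E
   = (30 - 28.5)²/28.5 + (22 - 28.5)²/28.5 + (34 - 28.5)²/28.5 + (28 - 28.5)²/28.5
   = 0.079 + 1.482 + 1.061 + 0.009
   = 2.63
p-value = 0.4520

Since p-value > α = 0.01, we fail to reject H₀.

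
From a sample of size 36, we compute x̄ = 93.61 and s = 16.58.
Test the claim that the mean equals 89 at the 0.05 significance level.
One-sample t-test:
H₀: μ = 89
H₁: μ ≠ 89
df = n - 1 = 35
t = (x̄ - μ₀) / (s/√n) = (93.61 - 89) / (16.58/√36) = 1.668
p-value = 0.1042

Since p-value > α = 0.05, we fail to reject H₀.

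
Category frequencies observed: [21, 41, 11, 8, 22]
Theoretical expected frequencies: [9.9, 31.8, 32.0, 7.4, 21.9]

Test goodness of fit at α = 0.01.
Chi-square goodness of fit test:
H₀: observed counts match expected distribution
H₁: observed counts differ from expected distribution
df = k - 1 = 4
χ² = Σ(O - E)²/E
   = (21 - 9.9)²/9.9 + (41 - 31.8)²/31.8 + (11 - 32.0)²/32.0 + (8 - 7.4)²/7.4 + (22 - 21.9)²/21.9
   = 12.445 + 2.662 + 13.781 + 0.049 + 0.000
   = 28.94
p-value < 0.0001

Since p-value < α = 0.01, we reject H₀.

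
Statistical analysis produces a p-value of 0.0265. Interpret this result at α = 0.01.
Since p = 0.0265 > α = 0.01, fail to reject H₀.
There is insufficient evidence to reject the null hypothesis; the result is not statistically significant at the 0.01 level.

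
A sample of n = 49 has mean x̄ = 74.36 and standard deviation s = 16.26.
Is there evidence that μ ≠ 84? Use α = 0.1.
One-sample t-test:
H₀: μ = 84
H₁: μ ≠ 84
df = n - 1 = 48
t = (x̄ - μ₀) / (s/√n) = (74.36 - 84) / (16.26/√49) = -4.150
p-value = 0.0001

Since p-value < α = 0.1, we reject H₀.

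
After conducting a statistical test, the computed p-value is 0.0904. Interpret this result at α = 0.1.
Since p = 0.0904 < α = 0.1, reject H₀.
There is sufficient evidence to reject the null hypothesis; the result is statistically significant at the 0.1 level.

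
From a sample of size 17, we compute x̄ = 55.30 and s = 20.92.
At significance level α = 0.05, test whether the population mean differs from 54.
One-sample t-test:
H₀: μ = 54
H₁: μ ≠ 54
df = n - 1 = 16
t = (x̄ - μ₀) / (s/√n) = (55.30 - 54) / (20.92/√17) = 0.256
p-value = 0.8010

Since p-value > α = 0.05, we fail to reject H₀.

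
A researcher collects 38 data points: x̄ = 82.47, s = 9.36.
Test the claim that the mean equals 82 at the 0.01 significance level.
One-sample t-test:
H₀: μ = 82
H₁: μ ≠ 82
df = n - 1 = 37
t = (x̄ - μ₀) / (s/√n) = (82.47 - 82) / (9.36/√38) = 0.310
p-value = 0.7586

Since p-value > α = 0.01, we fail to reject H₀.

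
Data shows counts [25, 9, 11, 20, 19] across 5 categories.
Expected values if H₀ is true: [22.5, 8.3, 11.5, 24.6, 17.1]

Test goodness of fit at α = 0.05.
Chi-square goodness of fit test:
H₀: observed counts match expected distribution
H₁: observed counts differ from expected distribution
df = k - 1 = 4
χ² = Σ(O - E)²/E
   = (25 - 22.5)²/22.5 + (9 - 8.3)²/8.3 + (11 - 11.5)²/11.5 + (20 - 24.6)²/24.6 + (19 - 17.1)²/17.1
   = 0.278 + 0.059 + 0.022 + 0.860 + 0.211
   = 1.43
p-value = 0.8390

Since p-value > α = 0.05, we fail to reject H₀.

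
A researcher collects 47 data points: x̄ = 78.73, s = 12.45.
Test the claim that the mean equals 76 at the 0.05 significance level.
One-sample t-test:
H₀: μ = 76
H₁: μ ≠ 76
df = n - 1 = 46
t = (x̄ - μ₀) / (s/√n) = (78.73 - 76) / (12.45/√47) = 1.503
p-value = 0.1396

Since p-value > α = 0.05, we fail to reject H₀.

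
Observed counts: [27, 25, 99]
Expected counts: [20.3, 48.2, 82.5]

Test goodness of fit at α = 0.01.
Chi-square goodness of fit test:
H₀: observed counts match expected distribution
H₁: observed counts differ from expected distribution
df = k - 1 = 2
χ² = Σ(O - E)²/E
   = (27 - 20.3)²/20.3 + (25 - 48.2)²/48.2 + (99 - 82.5)²/82.5
   = 2.211 + 11.167 + 3.300
   = 16.68
p-value = 0.0002

Since p-value < α = 0.01, we reject H₀.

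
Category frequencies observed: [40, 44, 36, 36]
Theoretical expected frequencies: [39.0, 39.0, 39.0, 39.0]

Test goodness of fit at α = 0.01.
Chi-square goodness of fit test:
H₀: observed counts match expected distribution
H₁: observed counts differ from expected distribution
df = k - 1 = 3
χ² = Σ(O - E)²/E
   = (40 - 39.0)²/39.0 + (44 - 39.0)²/39.0 + (36 - 39.0)²/39.0 + (36 - 39.0)²/39.0
   = 0.026 + 0.641 + 0.231 + 0.231
   = 1.13
p-value = 0.7703

Since p-value > α = 0.01, we fail to reject H₀.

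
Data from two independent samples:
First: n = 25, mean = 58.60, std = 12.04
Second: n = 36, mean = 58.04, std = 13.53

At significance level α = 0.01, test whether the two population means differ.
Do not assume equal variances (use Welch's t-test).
Welch's two-sample t-test:
H₀: μ₁ = μ₂
H₁: μ₁ ≠ μ₂
s₁²/n₁ = 12.04²/25 = 5.7985,  s₂²/n₂ = 13.53²/36 = 5.0850
SE = √(s₁²/n₁ + s₂²/n₂) = √(5.7985 + 5.0850) = 3.2990
df (Welch-Satterthwaite) = (s₁²/n₁ + s₂²/n₂)² / [(s₁²/n₁)²/(n₁-1) + (s₂²/n₂)²/(n₂-1)] ≈ 55.36
t = (x̄₁ - x̄₂) / SE = (58.60 - 58.04) / 3.2990 = 0.56 / 3.2990 = 0.170
p-value = 0.8658

Since p-value > α = 0.01, we fail to reject H₀.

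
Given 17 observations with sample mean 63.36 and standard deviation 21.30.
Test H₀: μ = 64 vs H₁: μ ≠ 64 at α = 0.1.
One-sample t-test:
H₀: μ = 64
H₁: μ ≠ 64
df = n - 1 = 16
t = (x̄ - μ₀) / (s/√n) = (63.36 - 64) / (21.30/√17) = -0.124
p-value = 0.9029

Since p-value > α = 0.1, we fail to reject H₀.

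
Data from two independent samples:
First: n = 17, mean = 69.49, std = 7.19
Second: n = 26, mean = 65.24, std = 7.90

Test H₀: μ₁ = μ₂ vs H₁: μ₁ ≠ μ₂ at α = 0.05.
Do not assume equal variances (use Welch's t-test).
Welch's two-sample t-test:
H₀: μ₁ = μ₂
H₁: μ₁ ≠ μ₂
s₁²/n₁ = 7.19²/17 = 3.0409,  s₂²/n₂ = 7.90²/26 = 2.4004
SE = √(s₁²/n₁ + s₂²/n₂) = √(3.0409 + 2.4004) = 2.3327
df (Welch-Satterthwaite) = (s₁²/n₁ + s₂²/n₂)² / [(s₁²/n₁)²/(n₁-1) + (s₂²/n₂)²/(n₂-1)] ≈ 36.62
t = (x̄₁ - x̄₂) / SE = (69.49 - 65.24) / 2.3327 = 4.25 / 2.3327 = 1.822
p-value = 0.0766

Since p-value > α = 0.05, we fail to reject H₀.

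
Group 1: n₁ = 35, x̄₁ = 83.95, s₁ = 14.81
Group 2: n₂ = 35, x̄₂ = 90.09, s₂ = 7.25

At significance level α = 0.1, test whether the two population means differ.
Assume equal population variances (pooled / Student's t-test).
Student's two-sample t-test (equal variances):
H₀: μ₁ = μ₂
H₁: μ₁ ≠ μ₂
df = n₁ + n₂ - 2 = 68
Pooled variance s_p² = [(n₁-1)s₁² + (n₂-1)s₂²] / (n₁ + n₂ - 2) = [(34)(14.81²) + (34)(7.25²)] / 68 = 135.9493
SE = √(s_p²(1/n₁ + 1/n₂)) = √(135.9493 × (1/35 + 1/35)) = 2.7872
t = (x̄₁ - x̄₂) / SE = (83.95 - 90.09) / 2.7872 = -6.14 / 2.7872 = -2.203
p-value = 0.0310

Since p-value < α = 0.1, we reject H₀.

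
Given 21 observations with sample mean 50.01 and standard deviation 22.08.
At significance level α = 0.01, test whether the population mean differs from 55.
One-sample t-test:
H₀: μ = 55
H₁: μ ≠ 55
df = n - 1 = 20
t = (x̄ - μ₀) / (s/√n) = (50.01 - 55) / (22.08/√21) = -1.036
p-value = 0.3127

Since p-value > α = 0.01, we fail to reject H₀.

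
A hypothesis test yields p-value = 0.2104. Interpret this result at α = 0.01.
Since p = 0.2104 > α = 0.01, fail to reject H₀.
There is insufficient evidence to reject the null hypothesis; the result is not statistically significant at the 0.01 level.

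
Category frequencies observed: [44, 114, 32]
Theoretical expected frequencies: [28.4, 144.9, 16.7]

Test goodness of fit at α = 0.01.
Chi-square goodness of fit test:
H₀: observed counts match expected distribution
H₁: observed counts differ from expected distribution
df = k - 1 = 2
χ² = Σ(O - E)²/E
   = (44 - 28.4)²/28.4 + (114 - 144.9)²/144.9 + (32 - 16.7)²/16.7
   = 8.569 + 6.589 + 14.017
   = 29.18
p-value < 0.0001

Since p-value < α = 0.01, we reject H₀.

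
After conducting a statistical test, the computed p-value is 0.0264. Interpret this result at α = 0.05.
Since p = 0.0264 < α = 0.05, reject H₀.
There is sufficient evidence to reject the null hypothesis; the result is statistically significant at the 0.05 level.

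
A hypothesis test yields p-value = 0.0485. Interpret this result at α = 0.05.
Since p = 0.0485 < α = 0.05, reject H₀.
There is sufficient evidence to reject the null hypothesis; the result is statistically significant at the 0.05 level.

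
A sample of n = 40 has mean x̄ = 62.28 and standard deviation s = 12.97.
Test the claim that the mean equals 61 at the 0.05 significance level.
One-sample t-test:
H₀: μ = 61
H₁: μ ≠ 61
df = n - 1 = 39
t = (x̄ - μ₀) / (s/√n) = (62.28 - 61) / (12.97/√40) = 0.624
p-value = 0.5362

Since p-value > α = 0.05, we fail to reject H₀.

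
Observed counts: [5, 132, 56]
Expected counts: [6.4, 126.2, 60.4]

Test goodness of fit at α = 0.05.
Chi-square goodness of fit test:
H₀: observed counts match expected distribution
H₁: observed counts differ from expected distribution
df = k - 1 = 2
χ² = Σ(O - E)²/E
   = (5 - 6.4)²/6.4 + (132 - 126.2)²/126.2 + (56 - 60.4)²/60.4
   = 0.306 + 0.267 + 0.321
   = 0.89
p-value = 0.6398

Since p-value > α = 0.05, we fail to reject H₀.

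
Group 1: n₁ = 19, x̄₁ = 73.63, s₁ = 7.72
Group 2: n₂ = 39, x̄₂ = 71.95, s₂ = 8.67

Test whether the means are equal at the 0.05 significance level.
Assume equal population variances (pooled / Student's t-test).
Student's two-sample t-test (equal variances):
H₀: μ₁ = μ₂
H₁: μ₁ ≠ μ₂
df = n₁ + n₂ - 2 = 56
Pooled variance s_p² = [(n₁-1)s₁² + (n₂-1)s₂²] / (n₁ + n₂ - 2) = [(18)(7.72²) + (38)(8.67²)] / 56 = 70.1641
SE = √(s_p²(1/n₁ + 1/n₂)) = √(70.1641 × (1/19 + 1/39)) = 2.3435
t = (x̄₁ - x̄₂) / SE = (73.63 - 71.95) / 2.3435 = 1.68 / 2.3435 = 0.717
p-value = 0.4764

Since p-value > α = 0.05, we fail to reject H₀.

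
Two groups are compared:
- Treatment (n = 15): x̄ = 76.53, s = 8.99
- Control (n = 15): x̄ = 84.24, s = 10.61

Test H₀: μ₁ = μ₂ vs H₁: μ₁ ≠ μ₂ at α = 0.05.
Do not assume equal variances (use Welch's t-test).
Welch's two-sample t-test:
H₀: μ₁ = μ₂
H₁: μ₁ ≠ μ₂
s₁²/n₁ = 8.99²/15 = 5.3880,  s₂²/n₂ = 10.61²/15 = 7.5048
SE = √(s₁²/n₁ + s₂²/n₂) = √(5.3880 + 7.5048) = 3.5907
df (Welch-Satterthwaite) = (s₁²/n₁ + s₂²/n₂)² / [(s₁²/n₁)²/(n₁-1) + (s₂²/n₂)²/(n₂-1)] ≈ 27.27
t = (x̄₁ - x̄₂) / SE = (76.53 - 84.24) / 3.5907 = -7.71 / 3.5907 = -2.147
p-value = 0.0408

Since p-value < α = 0.05, we reject H₀.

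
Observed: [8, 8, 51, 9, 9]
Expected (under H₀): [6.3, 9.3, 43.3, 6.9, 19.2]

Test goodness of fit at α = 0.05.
Chi-square goodness of fit test:
H₀: observed counts match expected distribution
H₁: observed counts differ from expected distribution
df = k - 1 = 4
χ² = Σ(O - E)²/E
   = (8 - 6.3)²/6.3 + (8 - 9.3)²/9.3 + (51 - 43.3)²/43.3 + (9 - 6.9)²/6.9 + (9 - 19.2)²/19.2
   = 0.459 + 0.182 + 1.369 + 0.639 + 5.419
   = 8.07
p-value = 0.0891

Since p-value > α = 0.05, we fail to reject H₀.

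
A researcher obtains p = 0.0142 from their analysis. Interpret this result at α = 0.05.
Since p = 0.0142 < α = 0.05, reject H₀.
There is sufficient evidence to reject the null hypothesis; the result is statistically significant at the 0.05 level.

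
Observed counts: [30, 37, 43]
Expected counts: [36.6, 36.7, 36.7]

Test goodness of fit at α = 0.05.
Chi-square goodness of fit test:
H₀: observed counts match expected distribution
H₁: observed counts differ from expected distribution
df = k - 1 = 2
χ² = Σ(O - E)²/E
   = (30 - 36.6)²/36.6 + (37 - 36.7)²/36.7 + (43 - 36.7)²/36.7
   = 1.190 + 0.002 + 1.081
   = 2.27
p-value = 0.3208

Since p-value > α = 0.05, we fail to reject H₀.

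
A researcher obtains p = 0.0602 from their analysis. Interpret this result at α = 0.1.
Since p = 0.0602 < α = 0.1, reject H₀.
There is sufficient evidence to reject the null hypothesis; the result is statistically significant at the 0.1 level.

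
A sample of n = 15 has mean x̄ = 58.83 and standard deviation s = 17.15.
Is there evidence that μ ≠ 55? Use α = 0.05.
One-sample t-test:
H₀: μ = 55
H₁: μ ≠ 55
df = n - 1 = 14
t = (x̄ - μ₀) / (s/√n) = (58.83 - 55) / (17.15/√15) = 0.865
p-value = 0.4017

Since p-value > α = 0.05, we fail to reject H₀.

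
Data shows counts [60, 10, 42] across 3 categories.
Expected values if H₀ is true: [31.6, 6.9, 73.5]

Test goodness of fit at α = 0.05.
Chi-square goodness of fit test:
H₀: observed counts match expected distribution
H₁: observed counts differ from expected distribution
df = k - 1 = 2
χ² = Σ(O - E)²/E
   = (60 - 31.6)²/31.6 + (10 - 6.9)²/6.9 + (42 - 73.5)²/73.5
   = 25.524 + 1.393 + 13.500
   = 40.42
p-value < 0.0001

Since p-value < α = 0.05, we reject H₀.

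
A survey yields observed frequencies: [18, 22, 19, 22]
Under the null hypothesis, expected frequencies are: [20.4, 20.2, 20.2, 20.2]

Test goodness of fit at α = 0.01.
Chi-square goodness of fit test:
H₀: observed counts match expected distribution
H₁: observed counts differ from expected distribution
df = k - 1 = 3
χ² = Σ(O - E)²/E
   = (18 - 20.4)²/20.4 + (22 - 20.2)²/20.2 + (19 - 20.2)²/20.2 + (22 - 20.2)²/20.2
   = 0.282 + 0.160 + 0.071 + 0.160
   = 0.67
p-value = 0.8792

Since p-value > α = 0.01, we fail to reject H₀.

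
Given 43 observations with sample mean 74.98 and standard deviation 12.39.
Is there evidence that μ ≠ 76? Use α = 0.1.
One-sample t-test:
H₀: μ = 76
H₁: μ ≠ 76
df = n - 1 = 42
t = (x̄ - μ₀) / (s/√n) = (74.98 - 76) / (12.39/√43) = -0.540
p-value = 0.5922

Since p-value > α = 0.1, we fail to reject H₀.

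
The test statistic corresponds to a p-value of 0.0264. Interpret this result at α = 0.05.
Since p = 0.0264 < α = 0.05, reject H₀.
There is sufficient evidence to reject the null hypothesis; the result is statistically significant at the 0.05 level.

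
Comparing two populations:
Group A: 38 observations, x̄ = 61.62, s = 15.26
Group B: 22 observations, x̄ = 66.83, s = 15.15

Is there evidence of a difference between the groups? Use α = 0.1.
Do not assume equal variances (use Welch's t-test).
Welch's two-sample t-test:
H₀: μ₁ = μ₂
H₁: μ₁ ≠ μ₂
s₁²/n₁ = 15.26²/38 = 6.1281,  s₂²/n₂ = 15.15²/22 = 10.4328
SE = √(s₁²/n₁ + s₂²/n₂) = √(6.1281 + 10.4328) = 4.0695
df (Welch-Satterthwaite) = (s₁²/n₁ + s₂²/n₂)² / [(s₁²/n₁)²/(n₁-1) + (s₂²/n₂)²/(n₂-1)] ≈ 44.25
t = (x̄₁ - x̄₂) / SE = (61.62 - 66.83) / 4.0695 = -5.21 / 4.0695 = -1.280
p-value = 0.2071

Since p-value > α = 0.1, we fail to reject H₀.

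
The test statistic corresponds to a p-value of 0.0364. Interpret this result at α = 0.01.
Since p = 0.0364 > α = 0.01, fail to reject H₀.
There is insufficient evidence to reject the null hypothesis; the result is not statistically significant at the 0.01 level.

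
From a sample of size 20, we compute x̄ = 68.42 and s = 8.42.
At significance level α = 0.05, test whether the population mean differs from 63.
One-sample t-test:
H₀: μ = 63
H₁: μ ≠ 63
df = n - 1 = 19
t = (x̄ - μ₀) / (s/√n) = (68.42 - 63) / (8.42/√20) = 2.879
p-value = 0.0096

Since p-value < α = 0.05, we reject H₀.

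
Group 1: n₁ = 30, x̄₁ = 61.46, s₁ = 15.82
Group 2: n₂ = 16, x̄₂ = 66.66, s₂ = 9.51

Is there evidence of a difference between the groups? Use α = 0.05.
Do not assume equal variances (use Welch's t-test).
Welch's two-sample t-test:
H₀: μ₁ = μ₂
H₁: μ₁ ≠ μ₂
s₁²/n₁ = 15.82²/30 = 8.3424,  s₂²/n₂ = 9.51²/16 = 5.6525
SE = √(s₁²/n₁ + s₂²/n₂) = √(8.3424 + 5.6525) = 3.7410
df (Welch-Satterthwaite) = (s₁²/n₁ + s₂²/n₂)² / [(s₁²/n₁)²/(n₁-1) + (s₂²/n₂)²/(n₂-1)] ≈ 43.24
t = (x̄₁ - x̄₂) / SE = (61.46 - 66.66) / 3.7410 = -5.20 / 3.7410 = -1.390
p-value = 0.1716

Since p-value > α = 0.05, we fail to reject H₀.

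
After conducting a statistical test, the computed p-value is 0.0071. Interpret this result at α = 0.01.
Since p = 0.0071 < α = 0.01, reject H₀.
There is sufficient evidence to reject the null hypothesis; the result is statistically significant at the 0.01 level.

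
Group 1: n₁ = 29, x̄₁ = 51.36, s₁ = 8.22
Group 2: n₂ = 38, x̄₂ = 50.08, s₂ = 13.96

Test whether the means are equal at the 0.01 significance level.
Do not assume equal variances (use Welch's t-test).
Welch's two-sample t-test:
H₀: μ₁ = μ₂
H₁: μ₁ ≠ μ₂
s₁²/n₁ = 8.22²/29 = 2.3299,  s₂²/n₂ = 13.96²/38 = 5.1285
SE = √(s₁²/n₁ + s₂²/n₂) = √(2.3299 + 5.1285) = 2.7310
df (Welch-Satterthwaite) = (s₁²/n₁ + s₂²/n₂)² / [(s₁²/n₁)²/(n₁-1) + (s₂²/n₂)²/(n₂-1)] ≈ 61.49
t = (x̄₁ - x̄₂) / SE = (51.36 - 50.08) / 2.7310 = 1.28 / 2.7310 = 0.469
p-value = 0.6409

Since p-value > α = 0.01, we fail to reject H₀.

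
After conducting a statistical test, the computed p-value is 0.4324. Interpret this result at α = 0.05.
Since p = 0.4324 > α = 0.05, fail to reject H₀.
There is insufficient evidence to reject the null hypothesis; the result is not statistically significant at the 0.05 level.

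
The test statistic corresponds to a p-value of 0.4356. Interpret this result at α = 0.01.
Since p = 0.4356 > α = 0.01, fail to reject H₀.
There is insufficient evidence to reject the null hypothesis; the result is not statistically significant at the 0.01 level.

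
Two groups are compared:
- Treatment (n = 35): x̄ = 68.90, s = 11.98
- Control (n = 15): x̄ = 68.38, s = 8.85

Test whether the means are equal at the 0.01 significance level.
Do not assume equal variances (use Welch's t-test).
Welch's two-sample t-test:
H₀: μ₁ = μ₂
H₁: μ₁ ≠ μ₂
s₁²/n₁ = 11.98²/35 = 4.1006,  s₂²/n₂ = 8.85²/15 = 5.2215
SE = √(s₁²/n₁ + s₂²/n₂) = √(4.1006 + 5.2215) = 3.0532
df (Welch-Satterthwaite) = (s₁²/n₁ + s₂²/n₂)² / [(s₁²/n₁)²/(n₁-1) + (s₂²/n₂)²/(n₂-1)] ≈ 35.59
t = (x̄₁ - x̄₂) / SE = (68.90 - 68.38) / 3.0532 = 0.52 / 3.0532 = 0.170
p-value = 0.8657

Since p-value > α = 0.01, we fail to reject H₀.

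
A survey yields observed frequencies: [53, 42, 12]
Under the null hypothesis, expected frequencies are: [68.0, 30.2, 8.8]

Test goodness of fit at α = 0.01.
Chi-square goodness of fit test:
H₀: observed counts match expected distribution
H₁: observed counts differ from expected distribution
df = k - 1 = 2
χ² = Σ(O - E)²/E
   = (53 - 68.0)²/68.0 + (42 - 30.2)²/30.2 + (12 - 8.8)²/8.8
   = 3.309 + 4.611 + 1.164
   = 9.08
p-value = 0.0107

Since p-value > α = 0.01, we fail to reject H₀.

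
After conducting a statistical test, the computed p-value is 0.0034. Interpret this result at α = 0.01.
Since p = 0.0034 < α = 0.01, reject H₀.
There is sufficient evidence to reject the null hypothesis; the result is statistically significant at the 0.01 level.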